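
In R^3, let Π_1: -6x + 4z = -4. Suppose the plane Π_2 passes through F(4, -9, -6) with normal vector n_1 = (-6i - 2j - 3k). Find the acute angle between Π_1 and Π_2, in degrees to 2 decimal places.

61.61

Π_2: n_1·r = n_1·F gives -6x - 2y - 3z = 12.
cos θ = |n₁·n₂| / (|n₁||n₂|) = |24| / (√52 · √49).
θ = arccos(0.47546) ≈ 61.61°.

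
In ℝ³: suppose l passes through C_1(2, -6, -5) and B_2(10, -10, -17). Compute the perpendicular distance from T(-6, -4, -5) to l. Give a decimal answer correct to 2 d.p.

6.70

A direction vector for l is B_2 − C_1 = (8, -4, -12).
Taking (2, -6, -5) on l with direction v = (8, -4, -12): w = T − (2, -6, -5) = (-8, 2, 0), and w × v = (-24, -96, 16).
Distance = |w × v| / |v| = √10048 / √224 ≈ 6.70.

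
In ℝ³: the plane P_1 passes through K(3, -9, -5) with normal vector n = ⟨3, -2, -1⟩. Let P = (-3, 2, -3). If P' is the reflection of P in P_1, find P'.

P_1: n·r = n·K gives 3x - 2y - z = 32.
λ = (n·P − d)/|n|² = (-10 − 32)/14 = -3.
Reflection = P − 2λn = (-3, 2, -3) − (-6)·(3, -2, -1) = (15, -10, -9).

(15, -10, -9)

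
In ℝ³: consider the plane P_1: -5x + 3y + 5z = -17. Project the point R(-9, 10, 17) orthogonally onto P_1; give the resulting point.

Foot = R − λn with λ = (n·R − d)/|n|² = (160 − (-17))/59 = 3.
Foot = (-9, 10, 17) − 3·(-5, 3, 5) = (6, 1, 2).

(6, 1, 2)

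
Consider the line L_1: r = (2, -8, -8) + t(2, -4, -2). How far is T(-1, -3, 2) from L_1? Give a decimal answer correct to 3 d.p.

6.770

Taking (2, -8, -8) on L_1 with direction v = (2, -4, -2): w = T − (2, -8, -8) = (-3, 5, 10), and w × v = (30, 14, 2).
Distance = |w × v| / |v| = √1100 / √24 ≈ 6.770.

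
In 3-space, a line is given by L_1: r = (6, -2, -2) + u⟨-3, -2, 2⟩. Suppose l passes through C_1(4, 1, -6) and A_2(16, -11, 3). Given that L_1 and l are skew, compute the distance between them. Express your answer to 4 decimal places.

1.2536

A direction vector for l is A_2 − C_1 = (12, -12, 9).
Common perpendicular direction n = (-3, -2, 2) × (12, -12, 9) = (6, 51, 60).
With w = (4, 1, -6) − (6, -2, -2) = (-2, 3, -4), w · n = -99.
Distance = |w · n| / |n| = |-99| / √6237 ≈ 1.2536.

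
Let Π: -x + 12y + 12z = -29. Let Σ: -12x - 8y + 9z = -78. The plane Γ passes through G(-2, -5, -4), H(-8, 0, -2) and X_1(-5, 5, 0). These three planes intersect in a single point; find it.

GH = (-6, 5, 2), GX_1 = (-3, 10, 4); a normal to Γ is GH × GX_1 = (0, 18, -45).
Using G: Γ has equation 18y - 45z = 90.
Solving the 3×3 linear system -x + 12y + 12z = -29, -12x - 8y + 9z = -78, 18y - 45z = 90 (e.g. by elimination or Cramer's rule, determinant = -9270) gives (5, 0, -2).

(5, 0, -2)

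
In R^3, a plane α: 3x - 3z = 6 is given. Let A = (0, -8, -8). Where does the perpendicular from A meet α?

(-3, -8, -5)

Foot = A − λn with λ = (n·A − d)/|n|² = (24 − 6)/18 = 1.
Foot = (0, -8, -8) − 1·(3, 0, -3) = (-3, -8, -5).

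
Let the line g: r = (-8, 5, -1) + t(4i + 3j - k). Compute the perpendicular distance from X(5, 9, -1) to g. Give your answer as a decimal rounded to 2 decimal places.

5.24

Taking (-8, 5, -1) on g with direction v = (4, 3, -1): w = X − (-8, 5, -1) = (13, 4, 0), and w × v = (-4, 13, 23).
Distance = |w × v| / |v| = √714 / √26 ≈ 5.24.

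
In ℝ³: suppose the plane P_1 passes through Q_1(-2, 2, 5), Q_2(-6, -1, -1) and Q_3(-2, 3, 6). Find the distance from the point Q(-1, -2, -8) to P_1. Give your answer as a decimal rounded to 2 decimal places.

6.09

Q_1Q_2 = (-4, -3, -6), Q_1Q_3 = (0, 1, 1); a normal to P_1 is Q_1Q_2 × Q_1Q_3 = (3, 4, -4).
Using Q_1: P_1 has equation 3x + 4y - 4z = -18.
n·Q − d = (3)·(-1) + (4)·(-2) + (-4)·(-8) − (-18) = 39; |n| = √41.
Distance = |39| / √41 = 39/√41 ≈ 6.09.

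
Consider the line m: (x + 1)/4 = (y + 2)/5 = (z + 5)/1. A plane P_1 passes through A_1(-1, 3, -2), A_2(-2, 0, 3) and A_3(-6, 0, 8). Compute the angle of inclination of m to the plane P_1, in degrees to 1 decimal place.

m has direction (4, 5, 1) through (-1, -2, -5).
A_1A_2 = (-1, -3, 5), A_1A_3 = (-5, -3, 10); a normal to P_1 is A_1A_2 × A_1A_3 = (-15, -15, -12).
Using A_1: P_1 has equation -15x - 15y - 12z = -6.
sin θ = |n·v| / (|n||v|) = |-147| / (√594 · √42) = 0.93068.
θ ≈ 68.5°.

68.5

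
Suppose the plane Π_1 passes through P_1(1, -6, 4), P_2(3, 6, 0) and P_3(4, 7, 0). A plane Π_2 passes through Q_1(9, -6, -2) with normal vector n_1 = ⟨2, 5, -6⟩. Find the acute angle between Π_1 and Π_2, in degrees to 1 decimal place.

58.8

P_1P_2 = (2, 12, -4), P_1P_3 = (3, 13, -4); a normal to Π_1 is P_1P_2 × P_1P_3 = (4, -4, -10).
Using P_1: Π_1 has equation 4x - 4y - 10z = -12.
Π_2: n_1·r = n_1·Q_1 gives 2x + 5y - 6z = 0.
cos θ = |n₁·n₂| / (|n₁||n₂|) = |48| / (√132 · √65).
θ = arccos(0.51820) ≈ 58.8°.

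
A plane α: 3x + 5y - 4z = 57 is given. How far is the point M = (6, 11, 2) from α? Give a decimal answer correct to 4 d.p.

n·M − d = (3)·(6) + (5)·(11) + (-4)·(2) − 57 = 8; |n| = √50.
Distance = |8| / √50 = 8/√50 ≈ 1.1314.

1.1314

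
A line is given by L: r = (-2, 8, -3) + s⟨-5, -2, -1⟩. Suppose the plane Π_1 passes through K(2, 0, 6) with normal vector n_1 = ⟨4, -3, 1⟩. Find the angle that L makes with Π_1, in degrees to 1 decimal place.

32.5

Π_1: n_1·r = n_1·K gives 4x - 3y + z = 14.
sin θ = |n·v| / (|n||v|) = |-15| / (√26 · √30) = 0.53709.
θ ≈ 32.5°.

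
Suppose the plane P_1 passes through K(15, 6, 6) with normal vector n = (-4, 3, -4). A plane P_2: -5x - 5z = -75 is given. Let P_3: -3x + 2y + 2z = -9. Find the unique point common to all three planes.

P_1: n·r = n·K gives -4x + 3y - 4z = -66.
Solving the 3×3 linear system -4x + 3y - 4z = -66, -5x - 5z = -75, -3x + 2y + 2z = -9 (e.g. by elimination or Cramer's rule, determinant = 75) gives (7, -2, 8).

(7, -2, 8)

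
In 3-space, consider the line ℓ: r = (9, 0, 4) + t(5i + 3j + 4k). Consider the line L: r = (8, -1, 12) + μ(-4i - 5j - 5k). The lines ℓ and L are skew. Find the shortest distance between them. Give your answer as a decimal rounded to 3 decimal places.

Common perpendicular direction n = (5, 3, 4) × (-4, -5, -5) = (5, 9, -13).
With w = (8, -1, 12) − (9, 0, 4) = (-1, -1, 8), w · n = -118.
Distance = |w · n| / |n| = |-118| / √275 ≈ 7.116.

7.116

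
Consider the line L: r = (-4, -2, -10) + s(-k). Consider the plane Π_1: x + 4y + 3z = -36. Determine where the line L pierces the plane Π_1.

Substitute r = (-4, -2, -10) + t(0, 0, -1) into the plane: -42 + (-3)t = -36, so t = -2.
Intersection: (-4, -2, -10) + (-2)·(0, 0, -1) = (-4, -2, -8).

(-4, -2, -8)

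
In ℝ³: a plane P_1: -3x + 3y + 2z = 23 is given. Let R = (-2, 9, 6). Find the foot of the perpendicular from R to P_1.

Foot = R − λn with λ = (n·R − d)/|n|² = (45 − 23)/22 = 1.
Foot = (-2, 9, 6) − 1·(-3, 3, 2) = (1, 6, 4).

(1, 6, 4)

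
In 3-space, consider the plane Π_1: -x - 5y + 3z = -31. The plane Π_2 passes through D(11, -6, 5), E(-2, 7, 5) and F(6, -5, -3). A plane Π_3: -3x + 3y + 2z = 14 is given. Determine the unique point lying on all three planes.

(-4, 4, -5)

DE = (-13, 13, 0), DF = (-5, 1, -8); a normal to Π_2 is DE × DF = (-104, -104, 52).
Using D: Π_2 has equation -104x - 104y + 52z = -260.
Solving the 3×3 linear system -x - 5y + 3z = -31, -104x - 104y + 52z = -260, -3x + 3y + 2z = 14 (e.g. by elimination or Cramer's rule, determinant = -1768) gives (-4, 4, -5).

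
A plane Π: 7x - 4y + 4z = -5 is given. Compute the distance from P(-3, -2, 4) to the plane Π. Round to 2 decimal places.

0.89

n·P − d = (7)·(-3) + (-4)·(-2) + (4)·(4) − (-5) = 8; |n| = √81.
Distance = |8| / √81 = 8/√81 ≈ 0.89.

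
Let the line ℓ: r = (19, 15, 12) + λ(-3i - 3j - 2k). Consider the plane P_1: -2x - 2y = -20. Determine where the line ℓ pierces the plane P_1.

(7, 3, 4)

Substitute r = (19, 15, 12) + t(-3, -3, -2) into the plane: -68 + 12t = -20, so t = 4.
Intersection: (19, 15, 12) + 4·(-3, -3, -2) = (7, 3, 4).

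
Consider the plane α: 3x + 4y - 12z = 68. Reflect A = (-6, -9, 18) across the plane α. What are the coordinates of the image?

(6, 7, -30)

λ = (n·A − d)/|n|² = (-270 − 68)/169 = -2.
Reflection = A − 2λn = (-6, -9, 18) − (-4)·(3, 4, -12) = (6, 7, -30).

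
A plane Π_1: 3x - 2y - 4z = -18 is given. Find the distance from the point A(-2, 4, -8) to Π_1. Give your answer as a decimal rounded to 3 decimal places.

n·A − d = (3)·(-2) + (-2)·(4) + (-4)·(-8) − (-18) = 36; |n| = √29.
Distance = |36| / √29 = 36/√29 ≈ 6.685.

6.685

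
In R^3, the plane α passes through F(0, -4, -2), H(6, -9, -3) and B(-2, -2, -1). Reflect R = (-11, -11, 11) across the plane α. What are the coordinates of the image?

(7, 13, -1)

FH = (6, -5, -1), FB = (-2, 2, 1); a normal to α is FH × FB = (-3, -4, 2).
Using F: α has equation -3x - 4y + 2z = 12.
λ = (n·R − d)/|n|² = (99 − 12)/29 = 3.
Reflection = R − 2λn = (-11, -11, 11) − 6·(-3, -4, 2) = (7, 13, -1).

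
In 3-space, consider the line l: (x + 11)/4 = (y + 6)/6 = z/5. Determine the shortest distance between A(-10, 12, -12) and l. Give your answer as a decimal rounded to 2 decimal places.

l has direction (4, 6, 5) through (-11, -6, 0).
Taking (-11, -6, 0) on l with direction v = (4, 6, 5): w = A − (-11, -6, 0) = (1, 18, -12), and w × v = (162, -53, -66).
Distance = |w × v| / |v| = √33409 / √77 ≈ 20.83.

20.83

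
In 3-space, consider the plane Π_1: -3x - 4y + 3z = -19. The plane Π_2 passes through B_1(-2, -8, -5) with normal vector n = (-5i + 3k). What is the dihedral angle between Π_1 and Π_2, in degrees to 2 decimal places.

Π_2: n·r = n·B_1 gives -5x + 3z = -5.
cos θ = |n₁·n₂| / (|n₁||n₂|) = |24| / (√34 · √34).
θ = arccos(0.70588) ≈ 45.10°.

45.10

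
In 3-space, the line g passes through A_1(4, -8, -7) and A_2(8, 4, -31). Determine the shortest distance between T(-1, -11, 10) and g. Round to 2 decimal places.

A direction vector for g is A_2 − A_1 = (4, 12, -24).
Taking (4, -8, -7) on g with direction v = (4, 12, -24): w = T − (4, -8, -7) = (-5, -3, 17), and w × v = (-132, -52, -48).
Distance = |w × v| / |v| = √22432 / √736 ≈ 5.52.

5.52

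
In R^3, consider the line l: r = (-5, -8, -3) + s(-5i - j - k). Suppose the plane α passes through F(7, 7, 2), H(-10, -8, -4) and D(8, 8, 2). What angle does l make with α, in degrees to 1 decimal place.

FH = (-17, -15, -6), FD = (1, 1, 0); a normal to α is FH × FD = (6, -6, -2).
Using F: α has equation 6x - 6y - 2z = -4.
sin θ = |n·v| / (|n||v|) = |-22| / (√76 · √27) = 0.48566.
θ ≈ 29.1°.

29.1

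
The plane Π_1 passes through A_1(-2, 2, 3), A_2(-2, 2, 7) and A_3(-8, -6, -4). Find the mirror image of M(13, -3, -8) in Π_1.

A_1A_2 = (0, 0, 4), A_1A_3 = (-6, -8, -7); a normal to Π_1 is A_1A_2 × A_1A_3 = (32, -24, 0).
Using A_1: Π_1 has equation 32x - 24y = -112.
λ = (n·M − d)/|n|² = (488 − (-112))/1600 = 3/8.
Reflection = M − 2λn = (13, -3, -8) − (3/4)·(32, -24, 0) = (-11, 15, -8).

(-11, 15, -8)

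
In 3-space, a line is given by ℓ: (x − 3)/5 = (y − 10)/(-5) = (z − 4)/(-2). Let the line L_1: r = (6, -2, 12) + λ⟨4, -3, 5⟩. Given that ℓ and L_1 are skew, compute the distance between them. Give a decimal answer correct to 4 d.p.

ℓ has direction (5, -5, -2) through (3, 10, 4).
Common perpendicular direction n = (5, -5, -2) × (4, -3, 5) = (-31, -33, 5).
With w = (6, -2, 12) − (3, 10, 4) = (3, -12, 8), w · n = 343.
Distance = |w · n| / |n| = |343| / √2075 ≈ 7.5298.

7.5298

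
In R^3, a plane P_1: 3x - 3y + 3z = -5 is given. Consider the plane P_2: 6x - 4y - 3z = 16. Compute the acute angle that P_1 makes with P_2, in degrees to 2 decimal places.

58.84

cos θ = |n₁·n₂| / (|n₁||n₂|) = |21| / (√27 · √61).
θ = arccos(0.51745) ≈ 58.84°.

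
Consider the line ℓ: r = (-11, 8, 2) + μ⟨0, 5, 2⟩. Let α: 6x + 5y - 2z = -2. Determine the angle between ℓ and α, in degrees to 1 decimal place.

sin θ = |n·v| / (|n||v|) = |21| / (√65 · √29) = 0.48369.
θ ≈ 28.9°.

28.9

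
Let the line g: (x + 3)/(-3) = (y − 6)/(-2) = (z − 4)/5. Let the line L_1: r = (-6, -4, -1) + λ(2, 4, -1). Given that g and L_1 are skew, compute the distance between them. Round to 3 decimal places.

g has direction (-3, -2, 5) through (-3, 6, 4).
Common perpendicular direction n = (-3, -2, 5) × (2, 4, -1) = (-18, 7, -8).
With w = (-6, -4, -1) − (-3, 6, 4) = (-3, -10, -5), w · n = 24.
Distance = |w · n| / |n| = |24| / √437 ≈ 1.148.

1.148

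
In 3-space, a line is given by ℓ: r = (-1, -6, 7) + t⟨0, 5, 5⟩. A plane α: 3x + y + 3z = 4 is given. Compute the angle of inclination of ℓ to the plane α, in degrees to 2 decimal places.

sin θ = |n·v| / (|n||v|) = |20| / (√19 · √50) = 0.64889.
θ ≈ 40.46°.

40.46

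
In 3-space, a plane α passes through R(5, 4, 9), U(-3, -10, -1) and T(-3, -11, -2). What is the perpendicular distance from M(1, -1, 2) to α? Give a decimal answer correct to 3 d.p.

2.667

RU = (-8, -14, -10), RT = (-8, -15, -11); a normal to α is RU × RT = (4, -8, 8).
Using R: α has equation 4x - 8y + 8z = 60.
n·M − d = (4)·(1) + (-8)·(-1) + (8)·(2) − 60 = -32; |n| = √144.
Distance = |-32| / √144 = 32/√144 ≈ 2.667.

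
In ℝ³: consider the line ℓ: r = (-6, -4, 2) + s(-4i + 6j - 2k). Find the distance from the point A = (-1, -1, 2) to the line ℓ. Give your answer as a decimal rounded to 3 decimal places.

Taking (-6, -4, 2) on ℓ with direction v = (-4, 6, -2): w = A − (-6, -4, 2) = (5, 3, 0), and w × v = (-6, 10, 42).
Distance = |w × v| / |v| = √1900 / √56 ≈ 5.825.

5.825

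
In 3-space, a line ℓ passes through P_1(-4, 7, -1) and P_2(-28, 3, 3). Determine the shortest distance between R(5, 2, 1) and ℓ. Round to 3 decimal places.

A direction vector for ℓ is P_2 − P_1 = (-24, -4, 4).
Taking (-4, 7, -1) on ℓ with direction v = (-24, -4, 4): w = R − (-4, 7, -1) = (9, -5, 2), and w × v = (-12, -84, -156).
Distance = |w × v| / |v| = √31536 / √608 ≈ 7.202.

7.202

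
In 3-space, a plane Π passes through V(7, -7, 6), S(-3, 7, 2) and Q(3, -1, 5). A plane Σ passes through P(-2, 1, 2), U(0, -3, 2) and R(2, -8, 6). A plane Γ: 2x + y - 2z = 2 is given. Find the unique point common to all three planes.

VS = (-10, 14, -4), VQ = (-4, 6, -1); a normal to Π is VS × VQ = (10, 6, -4).
Using V: Π has equation 10x + 6y - 4z = 4.
PU = (2, -4, 0), PR = (4, -9, 4); a normal to Σ is PU × PR = (-16, -8, -2).
Using P: Σ has equation -16x - 8y - 2z = 20.
Solving the 3×3 linear system 10x + 6y - 4z = 4, -16x - 8y - 2z = 20, 2x + y - 2z = 2 (e.g. by elimination or Cramer's rule, determinant = -36) gives (-4, 6, -2).

(-4, 6, -2)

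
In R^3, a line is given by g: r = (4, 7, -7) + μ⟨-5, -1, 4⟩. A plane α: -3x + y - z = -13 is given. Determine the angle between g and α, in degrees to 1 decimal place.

27.7

sin θ = |n·v| / (|n||v|) = |10| / (√11 · √42) = 0.46524.
θ ≈ 27.7°.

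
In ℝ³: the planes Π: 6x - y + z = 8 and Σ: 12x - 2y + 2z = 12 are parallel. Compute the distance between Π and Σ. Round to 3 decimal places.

0.324

Rescale Σ by 1/2: 6x - y + z = 6. Then distance = |8 − 6| / √38 ≈ 0.324.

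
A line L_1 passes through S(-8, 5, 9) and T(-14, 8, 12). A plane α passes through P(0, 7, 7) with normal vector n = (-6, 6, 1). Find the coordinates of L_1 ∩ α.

A direction vector for L_1 is T − S = (-6, 3, 3).
α: n·r = n·P gives -6x + 6y + z = 49.
Substitute r = (-8, 5, 9) + t(-6, 3, 3) into the plane: 87 + 57t = 49, so t = -2/3.
Intersection: (-8, 5, 9) + (-2/3)·(-6, 3, 3) = (-4, 3, 7).

(-4, 3, 7)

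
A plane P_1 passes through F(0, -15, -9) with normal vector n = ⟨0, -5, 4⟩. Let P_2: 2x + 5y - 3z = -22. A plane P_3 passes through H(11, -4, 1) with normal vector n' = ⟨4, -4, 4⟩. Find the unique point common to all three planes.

(8, -7, 1)

P_1: n·r = n·F gives -5y + 4z = 39.
P_3: n'·r = n'·H gives 4x - 4y + 4z = 64.
Solving the 3×3 linear system -5y + 4z = 39, 2x + 5y - 3z = -22, 4x - 4y + 4z = 64 (e.g. by elimination or Cramer's rule, determinant = -12) gives (8, -7, 1).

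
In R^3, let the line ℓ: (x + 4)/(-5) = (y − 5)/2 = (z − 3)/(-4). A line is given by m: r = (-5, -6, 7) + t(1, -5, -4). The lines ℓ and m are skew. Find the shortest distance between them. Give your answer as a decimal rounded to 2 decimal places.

ℓ has direction (-5, 2, -4) through (-4, 5, 3).
Common perpendicular direction n = (-5, 2, -4) × (1, -5, -4) = (-28, -24, 23).
With w = (-5, -6, 7) − (-4, 5, 3) = (-1, -11, 4), w · n = 384.
Distance = |w · n| / |n| = |384| / √1889 ≈ 8.84.

8.84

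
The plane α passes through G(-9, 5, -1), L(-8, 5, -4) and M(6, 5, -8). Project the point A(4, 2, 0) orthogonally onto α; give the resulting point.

GL = (1, 0, -3), GM = (15, 0, -7); a normal to α is GL × GM = (0, -38, 0).
Using G: α has equation -38y = -190.
Foot = A − λn with λ = (n·A − d)/|n|² = (-76 − (-190))/1444 = 3/38.
Foot = (4, 2, 0) − (3/38)·(0, -38, 0) = (4, 5, 0).

(4, 5, 0)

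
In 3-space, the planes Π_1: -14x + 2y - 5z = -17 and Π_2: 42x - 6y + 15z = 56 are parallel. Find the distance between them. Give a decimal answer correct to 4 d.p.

0.1111

Rescale Π_2 by 1/(-3): -14x + 2y - 5z = -56/3. Then distance = |-17 − (-56/3)| / √225 ≈ 0.1111.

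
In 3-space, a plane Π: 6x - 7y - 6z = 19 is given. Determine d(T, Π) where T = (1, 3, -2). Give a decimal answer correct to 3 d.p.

n·T − d = (6)·(1) + (-7)·(3) + (-6)·(-2) − 19 = -22; |n| = √121.
Distance = |-22| / √121 = 22/√121 ≈ 2.000.

2.000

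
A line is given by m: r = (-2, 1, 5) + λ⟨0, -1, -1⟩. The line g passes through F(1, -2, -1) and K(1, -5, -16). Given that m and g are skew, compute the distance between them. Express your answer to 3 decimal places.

A direction vector for g is K − F = (0, -3, -15).
Common perpendicular direction n = (0, -1, -1) × (0, -3, -15) = (12, 0, 0).
With w = (1, -2, -1) − (-2, 1, 5) = (3, -3, -6), w · n = 36.
Distance = |w · n| / |n| = |36| / √144 ≈ 3.000.

3.000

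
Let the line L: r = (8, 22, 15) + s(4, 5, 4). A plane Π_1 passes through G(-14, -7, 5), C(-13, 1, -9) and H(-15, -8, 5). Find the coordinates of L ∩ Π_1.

GC = (1, 8, -14), GH = (-1, -1, 0); a normal to Π_1 is GC × GH = (-14, 14, 7).
Using G: Π_1 has equation -14x + 14y + 7z = 133.
Substitute r = (8, 22, 15) + t(4, 5, 4) into the plane: 301 + 42t = 133, so t = -4.
Intersection: (8, 22, 15) + (-4)·(4, 5, 4) = (-8, 2, -1).

(-8, 2, -1)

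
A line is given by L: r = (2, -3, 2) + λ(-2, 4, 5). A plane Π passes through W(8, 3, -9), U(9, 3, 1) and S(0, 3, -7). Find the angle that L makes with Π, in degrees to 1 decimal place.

36.6

WU = (1, 0, 10), WS = (-8, 0, 2); a normal to Π is WU × WS = (0, -82, 0).
Using W: Π has equation -82y = -246.
sin θ = |n·v| / (|n||v|) = |-328| / (√6724 · √45) = 0.59628.
θ ≈ 36.6°.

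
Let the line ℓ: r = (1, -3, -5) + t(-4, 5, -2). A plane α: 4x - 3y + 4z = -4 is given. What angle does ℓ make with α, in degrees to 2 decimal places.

sin θ = |n·v| / (|n||v|) = |-39| / (√41 · √45) = 0.90796.
θ ≈ 65.22°.

65.22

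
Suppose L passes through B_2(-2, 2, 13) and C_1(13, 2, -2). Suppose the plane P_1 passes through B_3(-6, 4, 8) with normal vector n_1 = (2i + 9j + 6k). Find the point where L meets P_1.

A direction vector for L is C_1 − B_2 = (15, 0, -15).
P_1: n_1·r = n_1·B_3 gives 2x + 9y + 6z = 72.
Substitute r = (-2, 2, 13) + t(15, 0, -15) into the plane: 92 + (-60)t = 72, so t = 1/3.
Intersection: (-2, 2, 13) + (1/3)·(15, 0, -15) = (3, 2, 8).

(3, 2, 8)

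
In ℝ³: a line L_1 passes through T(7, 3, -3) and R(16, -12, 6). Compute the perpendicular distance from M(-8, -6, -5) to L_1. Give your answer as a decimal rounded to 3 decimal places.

17.583

A direction vector for L_1 is R − T = (9, -15, 9).
Taking (7, 3, -3) on L_1 with direction v = (9, -15, 9): w = M − (7, 3, -3) = (-15, -9, -2), and w × v = (-111, 117, 306).
Distance = |w × v| / |v| = √119646 / √387 ≈ 17.583.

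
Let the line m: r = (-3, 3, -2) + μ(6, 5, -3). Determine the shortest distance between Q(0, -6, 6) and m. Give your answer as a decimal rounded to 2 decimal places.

Taking (-3, 3, -2) on m with direction v = (6, 5, -3): w = Q − (-3, 3, -2) = (3, -9, 8), and w × v = (-13, 57, 69).
Distance = |w × v| / |v| = √8179 / √70 ≈ 10.81.

10.81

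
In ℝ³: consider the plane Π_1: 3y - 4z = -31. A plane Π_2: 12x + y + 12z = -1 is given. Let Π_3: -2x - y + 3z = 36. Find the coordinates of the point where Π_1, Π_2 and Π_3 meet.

(-7, -1, 7)

Solving the 3×3 linear system 3y - 4z = -31, 12x + y + 12z = -1, -2x - y + 3z = 36 (e.g. by elimination or Cramer's rule, determinant = -140) gives (-7, -1, 7).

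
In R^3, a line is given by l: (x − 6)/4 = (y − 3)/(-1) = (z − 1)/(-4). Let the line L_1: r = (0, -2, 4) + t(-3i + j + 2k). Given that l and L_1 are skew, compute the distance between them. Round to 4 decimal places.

6.3283

l has direction (4, -1, -4) through (6, 3, 1).
Common perpendicular direction n = (4, -1, -4) × (-3, 1, 2) = (2, 4, 1).
With w = (0, -2, 4) − (6, 3, 1) = (-6, -5, 3), w · n = -29.
Distance = |w · n| / |n| = |-29| / √21 ≈ 6.3283.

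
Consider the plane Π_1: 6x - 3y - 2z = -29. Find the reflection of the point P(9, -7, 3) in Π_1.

λ = (n·P − d)/|n|² = (69 − (-29))/49 = 2.
Reflection = P − 2λn = (9, -7, 3) − 4·(6, -3, -2) = (-15, 5, 11).

(-15, 5, 11)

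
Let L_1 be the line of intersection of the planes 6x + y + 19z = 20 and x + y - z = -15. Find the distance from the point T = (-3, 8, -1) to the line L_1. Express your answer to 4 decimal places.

12.2678

Direction of L_1: (6, 1, 19) × (1, 1, -1) = (-20, 25, 5).
A point on L_1: solving the two plane equations with x = -1 gives (-1, -12, 2).
Taking (-1, -12, 2) on L_1 with direction v = (-20, 25, 5): w = T − (-1, -12, 2) = (-2, 20, -3), and w × v = (175, 70, 350).
Distance = |w × v| / |v| = √158025 / √1050 ≈ 12.2678.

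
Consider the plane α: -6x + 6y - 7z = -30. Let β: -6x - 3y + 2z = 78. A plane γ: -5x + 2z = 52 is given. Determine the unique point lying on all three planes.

Solving the 3×3 linear system -6x + 6y - 7z = -30, -6x - 3y + 2z = 78, -5x + 2z = 52 (e.g. by elimination or Cramer's rule, determinant = 153) gives (-8, -6, 6).

(-8, -6, 6)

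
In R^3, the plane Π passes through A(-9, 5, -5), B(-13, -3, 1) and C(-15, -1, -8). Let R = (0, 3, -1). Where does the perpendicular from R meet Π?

AB = (-4, -8, 6), AC = (-6, -6, -3); a normal to Π is AB × AC = (60, -48, -24).
Using A: Π has equation 60x - 48y - 24z = -660.
Foot = R − λn with λ = (n·R − d)/|n|² = (-120 − (-660))/6480 = 1/12.
Foot = (0, 3, -1) − (1/12)·(60, -48, -24) = (-5, 7, 1).

(-5, 7, 1)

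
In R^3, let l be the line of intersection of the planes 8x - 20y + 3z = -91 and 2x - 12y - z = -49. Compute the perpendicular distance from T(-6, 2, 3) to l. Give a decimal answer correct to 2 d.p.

1.11

Direction of l: (8, -20, 3) × (2, -12, -1) = (56, 14, -56).
A point on l: solving the two plane equations with x = -1 gives (-1, 4, -1).
Taking (-1, 4, -1) on l with direction v = (56, 14, -56): w = T − (-1, 4, -1) = (-5, -2, 4), and w × v = (56, -56, 42).
Distance = |w × v| / |v| = √8036 / √6468 ≈ 1.11.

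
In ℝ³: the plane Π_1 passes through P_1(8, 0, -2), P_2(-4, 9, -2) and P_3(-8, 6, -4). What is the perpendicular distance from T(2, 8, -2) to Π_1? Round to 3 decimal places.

P_1P_2 = (-12, 9, 0), P_1P_3 = (-16, 6, -2); a normal to Π_1 is P_1P_2 × P_1P_3 = (-18, -24, 72).
Using P_1: Π_1 has equation -18x - 24y + 72z = -288.
n·T − d = (-18)·(2) + (-24)·(8) + (72)·(-2) − (-288) = -84; |n| = √6084.
Distance = |-84| / √6084 = 84/√6084 ≈ 1.077.

1.077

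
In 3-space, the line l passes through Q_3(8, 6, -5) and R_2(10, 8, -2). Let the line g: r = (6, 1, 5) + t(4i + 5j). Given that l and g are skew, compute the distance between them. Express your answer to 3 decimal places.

0.518

A direction vector for l is R_2 − Q_3 = (2, 2, 3).
Common perpendicular direction n = (2, 2, 3) × (4, 5, 0) = (-15, 12, 2).
With w = (6, 1, 5) − (8, 6, -5) = (-2, -5, 10), w · n = -10.
Distance = |w · n| / |n| = |-10| / √373 ≈ 0.518.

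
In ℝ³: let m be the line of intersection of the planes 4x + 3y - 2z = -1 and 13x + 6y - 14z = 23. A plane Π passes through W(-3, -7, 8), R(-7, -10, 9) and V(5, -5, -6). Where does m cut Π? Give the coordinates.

(3, -5, -1)

Direction of m: (4, 3, -2) × (13, 6, -14) = (-30, 30, -15).
A point on m: solving the two plane equations with x = -9 gives (-9, 7, -7).
WR = (-4, -3, 1), WV = (8, 2, -14); a normal to Π is WR × WV = (40, -48, 16).
Using W: Π has equation 40x - 48y + 16z = 344.
Substitute r = (-9, 7, -7) + t(-30, 30, -15) into the plane: -808 + (-2880)t = 344, so t = -2/5.
Intersection: (-9, 7, -7) + (-2/5)·(-30, 30, -15) = (3, -5, -1).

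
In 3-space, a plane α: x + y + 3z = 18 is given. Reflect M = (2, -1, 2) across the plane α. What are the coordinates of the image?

(4, 1, 8)

λ = (n·M − d)/|n|² = (7 − 18)/11 = -1.
Reflection = M − 2λn = (2, -1, 2) − (-2)·(1, 1, 3) = (4, 1, 8).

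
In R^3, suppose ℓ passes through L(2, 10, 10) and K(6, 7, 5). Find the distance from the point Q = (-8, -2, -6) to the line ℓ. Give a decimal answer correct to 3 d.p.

A direction vector for ℓ is K − L = (4, -3, -5).
Taking (2, 10, 10) on ℓ with direction v = (4, -3, -5): w = Q − (2, 10, 10) = (-10, -12, -16), and w × v = (12, -114, 78).
Distance = |w × v| / |v| = √19224 / √50 ≈ 19.608.

19.608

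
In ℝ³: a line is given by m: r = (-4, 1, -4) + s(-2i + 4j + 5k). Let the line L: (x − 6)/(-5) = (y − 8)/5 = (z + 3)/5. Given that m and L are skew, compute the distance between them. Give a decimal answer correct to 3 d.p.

7.751

L has direction (-5, 5, 5) through (6, 8, -3).
Common perpendicular direction n = (-2, 4, 5) × (-5, 5, 5) = (-5, -15, 10).
With w = (6, 8, -3) − (-4, 1, -4) = (10, 7, 1), w · n = -145.
Distance = |w · n| / |n| = |-145| / √350 ≈ 7.751.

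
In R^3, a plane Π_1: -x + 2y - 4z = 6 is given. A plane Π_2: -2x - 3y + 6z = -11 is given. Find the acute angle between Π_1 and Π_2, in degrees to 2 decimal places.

cos θ = |n₁·n₂| / (|n₁||n₂|) = |-28| / (√21 · √49).
θ = arccos(0.87287) ≈ 29.21°.

29.21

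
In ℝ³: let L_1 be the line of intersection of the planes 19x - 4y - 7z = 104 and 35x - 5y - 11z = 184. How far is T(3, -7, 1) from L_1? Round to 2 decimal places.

3.26

Direction of L_1: (19, -4, -7) × (35, -5, -11) = (9, -36, 45).
A point on L_1: solving the two plane equations with x = 5 gives (5, -4, 1).
Taking (5, -4, 1) on L_1 with direction v = (9, -36, 45): w = T − (5, -4, 1) = (-2, -3, 0), and w × v = (-135, 90, 99).
Distance = |w × v| / |v| = √36126 / √3402 ≈ 3.26.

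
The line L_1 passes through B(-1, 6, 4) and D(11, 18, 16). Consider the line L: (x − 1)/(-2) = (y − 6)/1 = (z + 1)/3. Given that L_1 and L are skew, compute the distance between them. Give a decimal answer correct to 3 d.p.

A direction vector for L_1 is D − B = (12, 12, 12).
L has direction (-2, 1, 3) through (1, 6, -1).
Common perpendicular direction n = (12, 12, 12) × (-2, 1, 3) = (24, -60, 36).
With w = (1, 6, -1) − (-1, 6, 4) = (2, 0, -5), w · n = -132.
Distance = |w · n| / |n| = |-132| / √5472 ≈ 1.784.

1.784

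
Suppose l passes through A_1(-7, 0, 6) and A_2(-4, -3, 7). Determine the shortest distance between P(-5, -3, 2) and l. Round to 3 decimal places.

A direction vector for l is A_2 − A_1 = (3, -3, 1).
Taking (-7, 0, 6) on l with direction v = (3, -3, 1): w = P − (-7, 0, 6) = (2, -3, -4), and w × v = (-15, -14, 3).
Distance = |w × v| / |v| = √430 / √19 ≈ 4.757.

4.757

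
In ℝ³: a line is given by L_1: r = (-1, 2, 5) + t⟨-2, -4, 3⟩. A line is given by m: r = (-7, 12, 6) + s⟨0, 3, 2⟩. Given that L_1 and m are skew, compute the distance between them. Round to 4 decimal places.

7.3648

Common perpendicular direction n = (-2, -4, 3) × (0, 3, 2) = (-17, 4, -6).
With w = (-7, 12, 6) − (-1, 2, 5) = (-6, 10, 1), w · n = 136.
Distance = |w · n| / |n| = |136| / √341 ≈ 7.3648.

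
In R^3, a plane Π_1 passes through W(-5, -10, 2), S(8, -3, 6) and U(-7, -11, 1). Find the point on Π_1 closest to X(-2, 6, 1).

WS = (13, 7, 4), WU = (-2, -1, -1); a normal to Π_1 is WS × WU = (-3, 5, 1).
Using W: Π_1 has equation -3x + 5y + z = -33.
Foot = X − λn with λ = (n·X − d)/|n|² = (37 − (-33))/35 = 2.
Foot = (-2, 6, 1) − 2·(-3, 5, 1) = (4, -4, -1).

(4, -4, -1)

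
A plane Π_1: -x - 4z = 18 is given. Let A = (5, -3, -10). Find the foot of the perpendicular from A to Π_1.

(6, -3, -6)

Foot = A − λn with λ = (n·A − d)/|n|² = (35 − 18)/17 = 1.
Foot = (5, -3, -10) − 1·(-1, 0, -4) = (6, -3, -6).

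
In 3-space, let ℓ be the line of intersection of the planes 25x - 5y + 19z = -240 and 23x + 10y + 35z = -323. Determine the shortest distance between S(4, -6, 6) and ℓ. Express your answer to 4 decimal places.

15.2235

Direction of ℓ: (25, -5, 19) × (23, 10, 35) = (-365, -438, 365).
A point on ℓ: solving the two plane equations with x = -6 gives (-6, -1, -5).
Taking (-6, -1, -5) on ℓ with direction v = (-365, -438, 365): w = S − (-6, -1, -5) = (10, -5, 11), and w × v = (2993, -7665, -6205).
Distance = |w × v| / |v| = √106212299 / √458294 ≈ 15.2235.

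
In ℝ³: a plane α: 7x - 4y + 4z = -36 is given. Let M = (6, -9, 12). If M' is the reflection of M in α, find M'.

(-22, 7, -4)

λ = (n·M − d)/|n|² = (126 − (-36))/81 = 2.
Reflection = M − 2λn = (6, -9, 12) − 4·(7, -4, 4) = (-22, 7, -4).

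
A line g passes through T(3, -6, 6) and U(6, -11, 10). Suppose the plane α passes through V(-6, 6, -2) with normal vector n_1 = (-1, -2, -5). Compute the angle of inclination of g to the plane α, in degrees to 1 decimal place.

19.6

A direction vector for g is U − T = (3, -5, 4).
α: n_1·r = n_1·V gives -x - 2y - 5z = 4.
sin θ = |n·v| / (|n||v|) = |-13| / (√30 · √50) = 0.33566.
θ ≈ 19.6°.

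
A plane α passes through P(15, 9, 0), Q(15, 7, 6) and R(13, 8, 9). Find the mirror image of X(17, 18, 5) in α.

PQ = (0, -2, 6), PR = (-2, -1, 9); a normal to α is PQ × PR = (-12, -12, -4).
Using P: α has equation -12x - 12y - 4z = -288.
λ = (n·X − d)/|n|² = (-440 − (-288))/304 = -1/2.
Reflection = X − 2λn = (17, 18, 5) − (-1)·(-12, -12, -4) = (5, 6, 1).

(5, 6, 1)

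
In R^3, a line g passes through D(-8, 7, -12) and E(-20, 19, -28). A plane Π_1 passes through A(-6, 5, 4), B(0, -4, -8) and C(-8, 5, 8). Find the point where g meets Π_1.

(-2, 1, -4)

A direction vector for g is E − D = (-12, 12, -16).
AB = (6, -9, -12), AC = (-2, 0, 4); a normal to Π_1 is AB × AC = (-36, 0, -18).
Using A: Π_1 has equation -36x - 18z = 144.
Substitute r = (-8, 7, -12) + t(-12, 12, -16) into the plane: 504 + 720t = 144, so t = -1/2.
Intersection: (-8, 7, -12) + (-1/2)·(-12, 12, -16) = (-2, 1, -4).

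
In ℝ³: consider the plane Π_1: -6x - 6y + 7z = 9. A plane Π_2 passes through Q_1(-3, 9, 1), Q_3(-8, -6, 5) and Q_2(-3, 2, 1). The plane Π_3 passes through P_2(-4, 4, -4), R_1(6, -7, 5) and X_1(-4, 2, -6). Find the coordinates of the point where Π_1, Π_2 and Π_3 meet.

Q_1Q_3 = (-5, -15, 4), Q_1Q_2 = (0, -7, 0); a normal to Π_2 is Q_1Q_3 × Q_1Q_2 = (28, 0, 35).
Using Q_1: Π_2 has equation 28x + 35z = -49.
P_2R_1 = (10, -11, 9), P_2X_1 = (0, -2, -2); a normal to Π_3 is P_2R_1 × P_2X_1 = (40, 20, -20).
Using P_2: Π_3 has equation 40x + 20y - 20z = 0.
Solving the 3×3 linear system -6x - 6y + 7z = 9, 28x + 35z = -49, 40x + 20y - 20z = 0 (e.g. by elimination or Cramer's rule, determinant = -3640) gives (2, -7, -3).

(2, -7, -3)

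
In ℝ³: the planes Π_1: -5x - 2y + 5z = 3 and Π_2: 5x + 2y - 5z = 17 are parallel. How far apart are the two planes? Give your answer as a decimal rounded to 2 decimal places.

Rescale Π_2 by 1/(-1): -5x - 2y + 5z = -17. Then distance = |3 − (-17)| / √54 ≈ 2.72.

2.72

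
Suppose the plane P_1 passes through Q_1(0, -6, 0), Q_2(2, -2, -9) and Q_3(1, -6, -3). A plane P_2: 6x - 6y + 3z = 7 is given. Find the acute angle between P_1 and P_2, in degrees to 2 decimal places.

Q_1Q_2 = (2, 4, -9), Q_1Q_3 = (1, 0, -3); a normal to P_1 is Q_1Q_2 × Q_1Q_3 = (-12, -3, -4).
Using Q_1: P_1 has equation -12x - 3y - 4z = 18.
cos θ = |n₁·n₂| / (|n₁||n₂|) = |-66| / (√169 · √81).
θ = arccos(0.56410) ≈ 55.66°.

55.66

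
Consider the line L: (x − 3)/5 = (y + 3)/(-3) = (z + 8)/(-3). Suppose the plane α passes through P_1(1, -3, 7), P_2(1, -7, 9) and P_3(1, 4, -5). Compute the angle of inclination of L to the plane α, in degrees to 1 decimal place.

L has direction (5, -3, -3) through (3, -3, -8).
P_1P_2 = (0, -4, 2), P_1P_3 = (0, 7, -12); a normal to α is P_1P_2 × P_1P_3 = (34, 0, 0).
Using P_1: α has equation 34x = 34.
sin θ = |n·v| / (|n||v|) = |170| / (√1156 · √43) = 0.76249.
θ ≈ 49.7°.

49.7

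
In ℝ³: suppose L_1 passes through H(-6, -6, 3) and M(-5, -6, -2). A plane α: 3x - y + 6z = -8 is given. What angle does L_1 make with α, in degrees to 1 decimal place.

51.3

A direction vector for L_1 is M − H = (1, 0, -5).
sin θ = |n·v| / (|n||v|) = |-27| / (√46 · √26) = 0.78073.
θ ≈ 51.3°.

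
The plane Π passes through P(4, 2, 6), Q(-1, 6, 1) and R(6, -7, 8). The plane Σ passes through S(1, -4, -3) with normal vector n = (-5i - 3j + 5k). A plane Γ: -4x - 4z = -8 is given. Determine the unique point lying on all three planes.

PQ = (-5, 4, -5), PR = (2, -9, 2); a normal to Π is PQ × PR = (-37, 0, 37).
Using P: Π has equation -37x + 37z = 74.
Σ: n·r = n·S gives -5x - 3y + 5z = -8.
Solving the 3×3 linear system -37x + 37z = 74, -5x - 3y + 5z = -8, -4x - 4z = -8 (e.g. by elimination or Cramer's rule, determinant = -888) gives (0, 6, 2).

(0, 6, 2)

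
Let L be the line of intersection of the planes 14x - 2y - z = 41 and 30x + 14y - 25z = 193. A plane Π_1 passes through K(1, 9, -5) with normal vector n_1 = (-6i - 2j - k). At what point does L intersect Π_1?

Direction of L: (14, -2, -1) × (30, 14, -25) = (64, 320, 256).
A point on L: solving the two plane equations with x = 6 gives (6, 17, 9).
Π_1: n_1·r = n_1·K gives -6x - 2y - z = -19.
Substitute r = (6, 17, 9) + t(64, 320, 256) into the plane: -79 + (-1280)t = -19, so t = -3/64.
Intersection: (6, 17, 9) + (-3/64)·(64, 320, 256) = (3, 2, -3).

(3, 2, -3)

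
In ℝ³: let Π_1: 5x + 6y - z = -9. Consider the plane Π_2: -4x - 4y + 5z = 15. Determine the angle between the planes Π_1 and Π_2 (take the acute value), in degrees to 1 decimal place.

34.5

cos θ = |n₁·n₂| / (|n₁||n₂|) = |-49| / (√62 · √57).
θ = arccos(0.82426) ≈ 34.5°.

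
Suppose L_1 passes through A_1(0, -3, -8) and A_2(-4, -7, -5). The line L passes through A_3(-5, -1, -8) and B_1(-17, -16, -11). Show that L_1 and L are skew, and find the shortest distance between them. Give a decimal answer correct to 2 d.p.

5.05

A direction vector for L_1 is A_2 − A_1 = (-4, -4, 3).
A direction vector for L is B_1 − A_3 = (-12, -15, -3).
Common perpendicular direction n = (-4, -4, 3) × (-12, -15, -3) = (57, -48, 12).
With w = (-5, -1, -8) − (0, -3, -8) = (-5, 2, 0), w · n = -381.
Since n ≠ 0 the lines are not parallel, and w · n = -381 ≠ 0 so they do not intersect; hence they are skew.
Distance = |w · n| / |n| = |-381| / √5697 ≈ 5.05.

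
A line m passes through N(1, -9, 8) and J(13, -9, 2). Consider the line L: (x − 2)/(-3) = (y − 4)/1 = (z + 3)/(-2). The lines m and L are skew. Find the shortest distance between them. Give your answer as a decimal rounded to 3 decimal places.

A direction vector for m is J − N = (12, 0, -6).
L has direction (-3, 1, -2) through (2, 4, -3).
Common perpendicular direction n = (12, 0, -6) × (-3, 1, -2) = (6, 42, 12).
With w = (2, 4, -3) − (1, -9, 8) = (1, 13, -11), w · n = 420.
Distance = |w · n| / |n| = |420| / √1944 ≈ 9.526.

9.526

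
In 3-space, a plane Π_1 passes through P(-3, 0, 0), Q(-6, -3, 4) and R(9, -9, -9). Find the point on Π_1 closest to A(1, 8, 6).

(-5, 6, 0)

PQ = (-3, -3, 4), PR = (12, -9, -9); a normal to Π_1 is PQ × PR = (63, 21, 63).
Using P: Π_1 has equation 63x + 21y + 63z = -189.
Foot = A − λn with λ = (n·A − d)/|n|² = (609 − (-189))/8379 = 2/21.
Foot = (1, 8, 6) − (2/21)·(63, 21, 63) = (-5, 6, 0).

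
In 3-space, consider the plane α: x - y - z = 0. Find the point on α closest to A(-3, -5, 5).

(-2, -6, 4)

Foot = A − λn with λ = (n·A − d)/|n|² = (-3 − 0)/3 = -1.
Foot = (-3, -5, 5) − (-1)·(1, -1, -1) = (-2, -6, 4).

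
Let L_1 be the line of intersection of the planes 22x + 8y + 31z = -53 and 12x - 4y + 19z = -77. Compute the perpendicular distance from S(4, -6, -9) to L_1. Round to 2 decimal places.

Direction of L_1: (22, 8, 31) × (12, -4, 19) = (276, -46, -184).
A point on L_1: solving the two plane equations with x = 6 gives (6, 4, -7).
Taking (6, 4, -7) on L_1 with direction v = (276, -46, -184): w = S − (6, 4, -7) = (-2, -10, -2), and w × v = (1748, -920, 2852).
Distance = |w × v| / |v| = √12035808 / √112148 ≈ 10.36.

10.36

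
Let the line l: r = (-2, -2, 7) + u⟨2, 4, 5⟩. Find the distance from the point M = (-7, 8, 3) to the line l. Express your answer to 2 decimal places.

Taking (-2, -2, 7) on l with direction v = (2, 4, 5): w = M − (-2, -2, 7) = (-5, 10, -4), and w × v = (66, 17, -40).
Distance = |w × v| / |v| = √6245 / √45 ≈ 11.78.

11.78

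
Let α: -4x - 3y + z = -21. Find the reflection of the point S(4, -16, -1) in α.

(20, -4, -5)

λ = (n·S − d)/|n|² = (31 − (-21))/26 = 2.
Reflection = S − 2λn = (4, -16, -1) − 4·(-4, -3, 1) = (20, -4, -5).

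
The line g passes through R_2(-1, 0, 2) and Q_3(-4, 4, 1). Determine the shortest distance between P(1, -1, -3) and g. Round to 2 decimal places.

A direction vector for g is Q_3 − R_2 = (-3, 4, -1).
Taking (-1, 0, 2) on g with direction v = (-3, 4, -1): w = P − (-1, 0, 2) = (2, -1, -5), and w × v = (21, 17, 5).
Distance = |w × v| / |v| = √755 / √26 ≈ 5.39.

5.39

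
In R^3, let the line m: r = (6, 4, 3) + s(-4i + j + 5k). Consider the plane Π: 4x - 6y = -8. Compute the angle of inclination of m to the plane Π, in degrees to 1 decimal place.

sin θ = |n·v| / (|n||v|) = |-22| / (√52 · √42) = 0.47076.
θ ≈ 28.1°.

28.1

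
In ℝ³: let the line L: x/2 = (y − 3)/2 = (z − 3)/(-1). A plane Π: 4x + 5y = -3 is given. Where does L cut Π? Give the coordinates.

L has direction (2, 2, -1) through (0, 3, 3).
Substitute r = (0, 3, 3) + t(2, 2, -1) into the plane: 15 + 18t = -3, so t = -1.
Intersection: (0, 3, 3) + (-1)·(2, 2, -1) = (-2, 1, 4).

(-2, 1, 4)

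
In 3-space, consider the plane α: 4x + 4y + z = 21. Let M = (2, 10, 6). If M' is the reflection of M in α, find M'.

(-6, 2, 4)

λ = (n·M − d)/|n|² = (54 − 21)/33 = 1.
Reflection = M − 2λn = (2, 10, 6) − 2·(4, 4, 1) = (-6, 2, 4).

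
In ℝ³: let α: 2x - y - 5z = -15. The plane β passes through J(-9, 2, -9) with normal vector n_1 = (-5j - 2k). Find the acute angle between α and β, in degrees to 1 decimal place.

59.4

β: n_1·r = n_1·J gives -5y - 2z = 8.
cos θ = |n₁·n₂| / (|n₁||n₂|) = |15| / (√30 · √29).
θ = arccos(0.50855) ≈ 59.4°.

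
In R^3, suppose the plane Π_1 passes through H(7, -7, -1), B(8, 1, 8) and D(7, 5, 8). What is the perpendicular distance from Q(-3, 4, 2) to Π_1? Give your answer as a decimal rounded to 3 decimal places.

HB = (1, 8, 9), HD = (0, 12, 9); a normal to Π_1 is HB × HD = (-36, -9, 12).
Using H: Π_1 has equation -36x - 9y + 12z = -201.
n·Q − d = (-36)·(-3) + (-9)·(4) + (12)·(2) − (-201) = 297; |n| = √1521.
Distance = |297| / √1521 = 297/√1521 ≈ 7.615.

7.615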